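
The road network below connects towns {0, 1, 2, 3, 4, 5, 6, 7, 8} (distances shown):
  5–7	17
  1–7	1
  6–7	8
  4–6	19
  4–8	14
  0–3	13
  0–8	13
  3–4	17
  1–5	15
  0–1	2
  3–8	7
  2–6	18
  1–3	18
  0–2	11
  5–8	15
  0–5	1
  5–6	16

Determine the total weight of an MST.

Sort edges by weight, then run Kruskal:
0–5 (1): add — endpoints in different components.
1–7 (1): add — endpoints in different components.
0–1 (2): add — endpoints in different components.
3–8 (7): add — endpoints in different components.
6–7 (8): add — endpoints in different components.
0–2 (11): add — endpoints in different components.
0–3 (13): add — endpoints in different components.
0–8 (13): skip — 0 and 8 already connected.
4–8 (14): add — endpoints in different components.
MST edges: 0–5, 1–7, 0–1, 3–8, 6–7, 0–2, 0–3, 4–8; total weight 1+1+2+7+8+11+13+14 = 57.

57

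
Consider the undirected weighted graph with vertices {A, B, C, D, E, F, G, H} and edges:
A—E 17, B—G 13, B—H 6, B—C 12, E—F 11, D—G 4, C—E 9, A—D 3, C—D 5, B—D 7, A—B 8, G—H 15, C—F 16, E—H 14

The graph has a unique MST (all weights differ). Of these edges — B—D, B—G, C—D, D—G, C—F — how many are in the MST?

3

Sort edges by weight, then run Kruskal:
A—D (3): add — endpoints in different components.
D—G (4): add — endpoints in different components.
C—D (5): add — endpoints in different components.
B—H (6): add — endpoints in different components.
B—D (7): add — endpoints in different components.
A—B (8): skip — A and B already connected.
C—E (9): add — endpoints in different components.
E—F (11): add — endpoints in different components.
MST edge set: {A—D, D—G, C—D, B—H, B—D, C—E, E—F}.
Of the listed edges, {B—D, C—D, D—G} are in the MST → 3.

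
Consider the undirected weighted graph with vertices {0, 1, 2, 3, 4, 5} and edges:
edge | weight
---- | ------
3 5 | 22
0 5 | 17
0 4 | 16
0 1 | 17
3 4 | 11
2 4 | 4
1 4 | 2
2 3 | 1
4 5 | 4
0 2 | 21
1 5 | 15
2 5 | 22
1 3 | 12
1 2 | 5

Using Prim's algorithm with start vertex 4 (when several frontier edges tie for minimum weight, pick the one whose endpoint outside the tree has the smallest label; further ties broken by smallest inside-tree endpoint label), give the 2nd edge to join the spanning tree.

Prim, starting at 4.
Step 1: frontier [1 4 2, 2 4 4, 4 5 4, 3 4 11, 0 4 16] → take 1 4 (2); add 1.
Step 2: frontier [1 2 5, 1 3 12, 1 5 15, 0 1 17, 2 4 4, 4 5 4, 3 4 11, 0 4 16] → take 2 4 (4); add 2.
Step 3: frontier [1 3 12, 1 5 15, 0 1 17, 2 3 1, 0 2 21, 2 5 22, 4 5 4, 3 4 11, 0 4 16] → take 2 3 (1); add 3.
Step 4: frontier [1 5 15, 0 1 17, 0 2 21, 2 5 22, 3 5 22, 4 5 4, 0 4 16] → take 4 5 (4); add 5.
Step 5: frontier [0 1 17, 0 2 21, 0 4 16, 0 5 17] → take 0 4 (16); add 0.
The 2nd edge added is 2 4.

2-4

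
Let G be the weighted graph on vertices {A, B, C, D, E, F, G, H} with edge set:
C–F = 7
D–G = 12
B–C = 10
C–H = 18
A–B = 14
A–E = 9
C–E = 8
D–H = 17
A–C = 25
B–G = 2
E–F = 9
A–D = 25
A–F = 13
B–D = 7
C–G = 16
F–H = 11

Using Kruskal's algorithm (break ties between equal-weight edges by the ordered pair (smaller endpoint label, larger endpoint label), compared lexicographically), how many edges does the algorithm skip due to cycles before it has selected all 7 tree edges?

Kruskal: consider edges lightest-first.
B–G (2): add — endpoints in different components.
B–D (7): add — endpoints in different components.
C–F (7): add — endpoints in different components.
C–E (8): add — endpoints in different components.
A–E (9): add — endpoints in different components.
E–F (9): skip — E and F already connected.
B–C (10): add — endpoints in different components.
F–H (11): add — endpoints in different components.
Edges rejected before the tree was complete: 1.

1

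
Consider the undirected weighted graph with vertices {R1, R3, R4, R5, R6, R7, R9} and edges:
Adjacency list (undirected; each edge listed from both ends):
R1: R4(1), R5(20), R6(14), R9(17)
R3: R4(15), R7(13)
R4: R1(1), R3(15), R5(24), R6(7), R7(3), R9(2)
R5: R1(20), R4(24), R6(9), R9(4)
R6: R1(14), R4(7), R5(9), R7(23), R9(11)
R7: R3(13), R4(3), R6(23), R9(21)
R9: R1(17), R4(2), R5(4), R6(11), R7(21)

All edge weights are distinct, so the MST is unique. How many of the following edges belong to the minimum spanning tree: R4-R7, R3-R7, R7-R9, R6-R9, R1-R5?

2

Sort edges by weight, then run Kruskal:
R1-R4 (1): add — endpoints in different components.
R4-R9 (2): add — endpoints in different components.
R4-R7 (3): add — endpoints in different components.
R5-R9 (4): add — endpoints in different components.
R4-R6 (7): add — endpoints in different components.
R5-R6 (9): skip — R6 and R5 already connected.
R6-R9 (11): skip — R9 and R6 already connected.
R3-R7 (13): add — endpoints in different components.
MST edge set: {R1-R4, R4-R9, R4-R7, R5-R9, R4-R6, R3-R7}.
Of the listed edges, {R4-R7, R3-R7} are in the MST → 2.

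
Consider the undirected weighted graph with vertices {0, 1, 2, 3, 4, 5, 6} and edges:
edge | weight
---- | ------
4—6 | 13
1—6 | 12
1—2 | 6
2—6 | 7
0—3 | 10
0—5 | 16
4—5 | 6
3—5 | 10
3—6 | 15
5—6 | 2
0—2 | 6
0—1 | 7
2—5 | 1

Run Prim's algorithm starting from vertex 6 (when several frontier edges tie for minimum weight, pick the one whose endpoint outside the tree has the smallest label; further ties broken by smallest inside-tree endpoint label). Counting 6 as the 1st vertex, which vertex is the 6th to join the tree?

Prim, starting at 6.
Step 1: cheapest edge leaving the tree is 5—6 (2); add 5.
Step 2: cheapest edge leaving the tree is 2—5 (1); add 2.
Step 3: cheapest edge leaving the tree is 0—2 (6); add 0.
Step 4: cheapest edge leaving the tree is 1—2 (6); add 1.
Step 5: cheapest edge leaving the tree is 4—5 (6); add 4.
Step 6: cheapest edge leaving the tree is 0—3 (10); add 3.
Vertex order: 6, 5, 2, 0, 1, 4, 3. The 6th vertex is 4.

4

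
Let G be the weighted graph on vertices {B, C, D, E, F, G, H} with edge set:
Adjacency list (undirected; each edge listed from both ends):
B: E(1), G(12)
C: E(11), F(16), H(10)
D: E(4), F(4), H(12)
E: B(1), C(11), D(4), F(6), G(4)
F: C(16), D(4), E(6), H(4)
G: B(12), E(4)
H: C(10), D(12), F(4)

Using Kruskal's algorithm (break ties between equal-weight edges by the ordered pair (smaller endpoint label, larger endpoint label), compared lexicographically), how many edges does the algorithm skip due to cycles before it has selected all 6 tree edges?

1

Kruskal's algorithm — process edges by increasing weight (ties by edge label):
B–E (1): add. Components now {B,E} {C} {D} {F} {G} {H}
D–E (4): add. Components now {B,D,E} {C} {F} {G} {H}
D–F (4): add. Components now {B,D,E,F} {C} {G} {H}
E–G (4): add. Components now {B,D,E,F,G} {C} {H}
F–H (4): add. Components now {B,D,E,F,G,H} {C}
E–F (6): skip — E and F already connected.
C–H (10): add. Components now {B,C,D,E,F,G,H}
Edges rejected before the tree was complete: 1.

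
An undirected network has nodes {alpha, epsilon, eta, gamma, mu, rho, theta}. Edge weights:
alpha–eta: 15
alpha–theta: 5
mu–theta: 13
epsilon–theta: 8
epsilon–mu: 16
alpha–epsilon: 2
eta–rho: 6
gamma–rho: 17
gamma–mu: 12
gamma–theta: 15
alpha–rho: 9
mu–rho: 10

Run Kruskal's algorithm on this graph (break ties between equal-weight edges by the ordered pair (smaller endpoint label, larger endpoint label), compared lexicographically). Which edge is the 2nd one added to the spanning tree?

Kruskal: consider edges lightest-first.
alpha–epsilon (2): add — endpoints in different components.
alpha–theta (5): add — endpoints in different components.
eta–rho (6): add — endpoints in different components.
epsilon–theta (8): skip — theta and epsilon already connected.
alpha–rho (9): add — endpoints in different components.
mu–rho (10): add — endpoints in different components.
gamma–mu (12): add — endpoints in different components.
The 2nd edge added is alpha–theta.

alpha-theta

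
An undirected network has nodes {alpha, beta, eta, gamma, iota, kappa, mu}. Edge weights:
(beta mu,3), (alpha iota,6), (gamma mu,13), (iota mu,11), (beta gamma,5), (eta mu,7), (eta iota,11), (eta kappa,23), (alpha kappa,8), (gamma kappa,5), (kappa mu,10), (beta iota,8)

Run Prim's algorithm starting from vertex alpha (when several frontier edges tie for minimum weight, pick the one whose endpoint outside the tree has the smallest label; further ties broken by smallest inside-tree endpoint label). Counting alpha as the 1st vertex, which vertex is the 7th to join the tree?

Prim, starting at alpha.
Step 1: cheapest edge leaving the tree is alpha iota (6); add iota.
Step 2: cheapest edge leaving the tree is beta iota (8); add beta.
Step 3: cheapest edge leaving the tree is beta mu (3); add mu.
Step 4: cheapest edge leaving the tree is beta gamma (5); add gamma.
Step 5: cheapest edge leaving the tree is gamma kappa (5); add kappa.
Step 6: cheapest edge leaving the tree is eta mu (7); add eta.
Vertex order: alpha, iota, beta, mu, gamma, kappa, eta. The 7th vertex is eta.

eta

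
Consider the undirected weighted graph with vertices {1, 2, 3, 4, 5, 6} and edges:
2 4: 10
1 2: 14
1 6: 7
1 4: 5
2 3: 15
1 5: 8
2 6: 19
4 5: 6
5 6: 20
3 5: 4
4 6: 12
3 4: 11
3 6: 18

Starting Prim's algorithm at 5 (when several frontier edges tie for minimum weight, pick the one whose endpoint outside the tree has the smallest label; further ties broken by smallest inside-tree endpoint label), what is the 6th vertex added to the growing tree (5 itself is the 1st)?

Prim, starting at 5.
Step 1: cheapest edge leaving the tree is 3 5 (4); add 3.
Step 2: cheapest edge leaving the tree is 4 5 (6); add 4.
Step 3: cheapest edge leaving the tree is 1 4 (5); add 1.
Step 4: cheapest edge leaving the tree is 1 6 (7); add 6.
Step 5: cheapest edge leaving the tree is 2 4 (10); add 2.
Vertex order: 5, 3, 4, 1, 6, 2. The 6th vertex is 2.

2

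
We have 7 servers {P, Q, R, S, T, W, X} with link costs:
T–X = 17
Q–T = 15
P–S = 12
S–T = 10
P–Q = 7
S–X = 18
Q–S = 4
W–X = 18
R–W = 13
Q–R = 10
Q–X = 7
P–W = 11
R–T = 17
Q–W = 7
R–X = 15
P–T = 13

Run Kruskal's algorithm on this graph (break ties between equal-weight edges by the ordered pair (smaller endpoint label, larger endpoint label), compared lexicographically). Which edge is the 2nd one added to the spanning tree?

P-Q

Kruskal: consider edges lightest-first.
Q–S (4): add — endpoints in different components.
P–Q (7): add — endpoints in different components.
Q–W (7): add — endpoints in different components.
Q–X (7): add — endpoints in different components.
Q–R (10): add — endpoints in different components.
S–T (10): add — endpoints in different components.
The 2nd edge added is P–Q.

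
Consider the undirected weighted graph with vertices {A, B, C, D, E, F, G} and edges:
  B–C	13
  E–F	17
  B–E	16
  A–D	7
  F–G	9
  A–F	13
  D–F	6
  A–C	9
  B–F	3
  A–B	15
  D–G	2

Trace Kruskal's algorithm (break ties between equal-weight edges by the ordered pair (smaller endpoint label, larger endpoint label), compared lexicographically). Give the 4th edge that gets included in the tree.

Sort edges by weight, then run Kruskal:
D–G (2): add. Components now {A} {B} {C} {D,G} {E} {F}
B–F (3): add. Components now {A} {B,F} {C} {D,G} {E}
D–F (6): add. Components now {A} {B,D,F,G} {C} {E}
A–D (7): add. Components now {A,B,D,F,G} {C} {E}
A–C (9): add. Components now {A,B,C,D,F,G} {E}
F–G (9): skip — F and G already connected.
A–F (13): skip — A and F already connected.
B–C (13): skip — B and C already connected.
A–B (15): skip — A and B already connected.
B–E (16): add. Components now {A,B,C,D,E,F,G}
The 4th edge added is A–D.

A-D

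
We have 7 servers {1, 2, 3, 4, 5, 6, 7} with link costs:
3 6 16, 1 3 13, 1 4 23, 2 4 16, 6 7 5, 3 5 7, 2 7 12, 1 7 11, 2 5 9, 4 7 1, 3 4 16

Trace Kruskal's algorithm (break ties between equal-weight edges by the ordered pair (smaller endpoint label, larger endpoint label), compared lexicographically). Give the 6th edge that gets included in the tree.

Sort edges by weight, then run Kruskal:
4 7 (1): add. Components now {1} {2} {3} {4,7} {5} {6}
6 7 (5): add. Components now {1} {2} {3} {4,6,7} {5}
3 5 (7): add. Components now {1} {2} {3,5} {4,6,7}
2 5 (9): add. Components now {1} {2,3,5} {4,6,7}
1 7 (11): add. Components now {1,4,6,7} {2,3,5}
2 7 (12): add. Components now {1,2,3,4,5,6,7}
The 6th edge added is 2 7.

2-7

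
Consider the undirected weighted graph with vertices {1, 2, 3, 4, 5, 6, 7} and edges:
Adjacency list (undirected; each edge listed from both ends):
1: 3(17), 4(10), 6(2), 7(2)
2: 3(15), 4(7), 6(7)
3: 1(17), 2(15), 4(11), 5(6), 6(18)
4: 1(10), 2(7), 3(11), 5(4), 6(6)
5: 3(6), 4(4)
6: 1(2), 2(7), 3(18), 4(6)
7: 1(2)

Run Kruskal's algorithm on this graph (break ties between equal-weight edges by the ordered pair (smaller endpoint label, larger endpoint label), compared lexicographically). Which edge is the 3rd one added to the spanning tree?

Kruskal: consider edges lightest-first.
1–6 (2): add — endpoints in different components.
1–7 (2): add — endpoints in different components.
4–5 (4): add — endpoints in different components.
3–5 (6): add — endpoints in different components.
4–6 (6): add — endpoints in different components.
2–4 (7): add — endpoints in different components.
The 3rd edge added is 4–5.

4-5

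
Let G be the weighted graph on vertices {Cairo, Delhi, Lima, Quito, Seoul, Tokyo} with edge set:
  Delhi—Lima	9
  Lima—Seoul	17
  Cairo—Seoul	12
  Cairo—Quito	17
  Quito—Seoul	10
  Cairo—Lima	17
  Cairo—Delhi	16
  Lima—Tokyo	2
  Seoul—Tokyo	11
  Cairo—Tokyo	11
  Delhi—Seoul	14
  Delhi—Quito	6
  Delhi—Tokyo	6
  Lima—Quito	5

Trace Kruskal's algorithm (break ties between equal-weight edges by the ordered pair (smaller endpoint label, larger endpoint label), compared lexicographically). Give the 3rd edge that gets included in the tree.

Delhi-Quito

Sort edges by weight, then run Kruskal:
Lima—Tokyo (2): add — endpoints in different components.
Lima—Quito (5): add — endpoints in different components.
Delhi—Quito (6): add — endpoints in different components.
Delhi—Tokyo (6): skip — Tokyo and Delhi already connected.
Delhi—Lima (9): skip — Delhi and Lima already connected.
Quito—Seoul (10): add — endpoints in different components.
Cairo—Tokyo (11): add — endpoints in different components.
The 3rd edge added is Delhi—Quito.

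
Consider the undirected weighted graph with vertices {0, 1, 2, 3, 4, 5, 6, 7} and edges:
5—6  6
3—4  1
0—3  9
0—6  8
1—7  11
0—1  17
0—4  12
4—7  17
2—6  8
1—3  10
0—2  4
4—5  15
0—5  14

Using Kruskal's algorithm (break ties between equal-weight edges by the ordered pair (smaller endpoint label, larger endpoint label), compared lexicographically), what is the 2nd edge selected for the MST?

Kruskal's algorithm — process edges by increasing weight (ties by edge label):
3—4 (1): add — endpoints in different components.
0—2 (4): add — endpoints in different components.
5—6 (6): add — endpoints in different components.
0—6 (8): add — endpoints in different components.
2—6 (8): skip — 2 and 6 already connected.
0—3 (9): add — endpoints in different components.
1—3 (10): add — endpoints in different components.
1—7 (11): add — endpoints in different components.
The 2nd edge added is 0—2.

0-2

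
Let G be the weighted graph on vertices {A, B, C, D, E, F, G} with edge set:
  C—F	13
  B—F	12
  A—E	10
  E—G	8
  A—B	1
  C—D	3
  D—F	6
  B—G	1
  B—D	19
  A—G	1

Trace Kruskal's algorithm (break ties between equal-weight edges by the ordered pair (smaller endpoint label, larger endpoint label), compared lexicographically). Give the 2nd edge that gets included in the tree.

Kruskal's algorithm — process edges by increasing weight (ties by edge label):
A—B (1): add. Components now {A,B} {C} {D} {E} {F} {G}
A—G (1): add. Components now {A,B,G} {C} {D} {E} {F}
B—G (1): skip — B and G already connected.
C—D (3): add. Components now {A,B,G} {C,D} {E} {F}
D—F (6): add. Components now {A,B,G} {C,D,F} {E}
E—G (8): add. Components now {A,B,E,G} {C,D,F}
A—E (10): skip — A and E already connected.
B—F (12): add. Components now {A,B,C,D,E,F,G}
The 2nd edge added is A—G.

A-G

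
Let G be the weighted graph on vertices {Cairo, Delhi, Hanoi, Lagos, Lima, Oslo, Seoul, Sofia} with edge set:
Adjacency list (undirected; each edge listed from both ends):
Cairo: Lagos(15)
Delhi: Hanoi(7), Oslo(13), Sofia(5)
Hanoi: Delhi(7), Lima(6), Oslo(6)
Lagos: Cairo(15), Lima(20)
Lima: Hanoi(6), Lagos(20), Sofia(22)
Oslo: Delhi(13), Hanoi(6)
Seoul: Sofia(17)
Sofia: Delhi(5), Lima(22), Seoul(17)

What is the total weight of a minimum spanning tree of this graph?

76

Prim, starting at Seoul.
Step 1: cheapest edge leaving the tree is Seoul—Sofia (17); add Sofia.
Step 2: cheapest edge leaving the tree is Delhi—Sofia (5); add Delhi.
Step 3: cheapest edge leaving the tree is Delhi—Hanoi (7); add Hanoi.
Step 4: cheapest edge leaving the tree is Hanoi—Lima (6); add Lima.
Step 5: cheapest edge leaving the tree is Hanoi—Oslo (6); add Oslo.
Step 6: cheapest edge leaving the tree is Lagos—Lima (20); add Lagos.
Step 7: cheapest edge leaving the tree is Cairo—Lagos (15); add Cairo.
MST edges: Seoul—Sofia, Delhi—Sofia, Delhi—Hanoi, Hanoi—Lima, Hanoi—Oslo, Lagos—Lima, Cairo—Lagos; total weight 17+5+7+6+6+20+15 = 76.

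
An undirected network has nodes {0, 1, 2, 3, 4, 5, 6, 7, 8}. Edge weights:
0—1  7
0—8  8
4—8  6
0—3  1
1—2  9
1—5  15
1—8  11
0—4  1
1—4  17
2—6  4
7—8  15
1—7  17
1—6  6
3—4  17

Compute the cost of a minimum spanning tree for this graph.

Prim, starting at 2.
Step 1: frontier [2—6 4, 1—2 9] → take 2—6 (4); add 6.
Step 2: frontier [1—2 9, 1—6 6] → take 1—6 (6); add 1.
Step 3: frontier [0—1 7, 1—8 11, 1—5 15, 1—4 17, 1—7 17] → take 0—1 (7); add 0.
Step 4: frontier [0—3 1, 0—4 1, 0—8 8, 1—8 11, 1—5 15, 1—4 17, 1—7 17] → take 0—3 (1); add 3.
Step 5: frontier [0—4 1, 0—8 8, 1—8 11, 1—5 15, 1—4 17, 1—7 17, 3—4 17] → take 0—4 (1); add 4.
Step 6: frontier [0—8 8, 1—8 11, 1—5 15, 1—7 17, 4—8 6] → take 4—8 (6); add 8.
Step 7: frontier [1—5 15, 1—7 17, 7—8 15] → take 1—5 (15); add 5.
Step 8: frontier [1—7 17, 7—8 15] → take 7—8 (15); add 7.
MST edges: 2—6, 1—6, 0—1, 0—3, 0—4, 4—8, 1—5, 7—8; total weight 4+6+7+1+1+6+15+15 = 55.

55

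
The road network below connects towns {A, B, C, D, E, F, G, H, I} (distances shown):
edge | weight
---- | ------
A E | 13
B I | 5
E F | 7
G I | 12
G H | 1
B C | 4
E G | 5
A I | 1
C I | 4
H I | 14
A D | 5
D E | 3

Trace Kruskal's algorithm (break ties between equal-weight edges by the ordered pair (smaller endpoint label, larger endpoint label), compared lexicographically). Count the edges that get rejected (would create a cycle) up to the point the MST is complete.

1

Kruskal: consider edges lightest-first.
A I (1): add — endpoints in different components.
G H (1): add — endpoints in different components.
D E (3): add — endpoints in different components.
B C (4): add — endpoints in different components.
C I (4): add — endpoints in different components.
A D (5): add — endpoints in different components.
B I (5): skip — B and I already connected.
E G (5): add — endpoints in different components.
E F (7): add — endpoints in different components.
Edges rejected before the tree was complete: 1.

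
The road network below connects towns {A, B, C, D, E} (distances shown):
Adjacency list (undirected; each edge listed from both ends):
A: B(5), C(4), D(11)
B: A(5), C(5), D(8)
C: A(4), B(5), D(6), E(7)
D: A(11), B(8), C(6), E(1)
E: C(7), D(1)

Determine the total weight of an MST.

16

Prim, starting at C.
Step 1: frontier [A C 4, B C 5, C D 6, C E 7] → take A C (4); add A.
Step 2: frontier [A B 5, A D 11, B C 5, C D 6, C E 7] → take A B (5); add B.
Step 3: frontier [A D 11, B D 8, C D 6, C E 7] → take C D (6); add D.
Step 4: frontier [C E 7, D E 1] → take D E (1); add E.
MST edges: A C, A B, C D, D E; total weight 4+5+6+1 = 16.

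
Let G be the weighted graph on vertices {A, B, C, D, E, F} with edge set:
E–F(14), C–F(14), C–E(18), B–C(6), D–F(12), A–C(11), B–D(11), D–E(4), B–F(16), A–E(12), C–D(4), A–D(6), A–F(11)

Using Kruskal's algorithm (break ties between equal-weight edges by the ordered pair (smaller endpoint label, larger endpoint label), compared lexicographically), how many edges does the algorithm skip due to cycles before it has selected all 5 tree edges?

1

Sort edges by weight, then run Kruskal:
C–D (4): add. Components now {A} {B} {C,D} {E} {F}
D–E (4): add. Components now {A} {B} {C,D,E} {F}
A–D (6): add. Components now {A,C,D,E} {B} {F}
B–C (6): add. Components now {A,B,C,D,E} {F}
A–C (11): skip — A and C already connected.
A–F (11): add. Components now {A,B,C,D,E,F}
Edges rejected before the tree was complete: 1.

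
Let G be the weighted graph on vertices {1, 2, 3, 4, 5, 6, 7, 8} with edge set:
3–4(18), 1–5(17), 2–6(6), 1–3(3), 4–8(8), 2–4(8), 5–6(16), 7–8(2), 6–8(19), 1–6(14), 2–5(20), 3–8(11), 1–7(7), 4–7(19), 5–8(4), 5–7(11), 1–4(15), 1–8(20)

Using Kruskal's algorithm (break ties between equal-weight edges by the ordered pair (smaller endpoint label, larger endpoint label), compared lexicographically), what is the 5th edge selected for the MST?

1-7

Kruskal's algorithm — process edges by increasing weight (ties by edge label):
7–8 (2): add — endpoints in different components.
1–3 (3): add — endpoints in different components.
5–8 (4): add — endpoints in different components.
2–6 (6): add — endpoints in different components.
1–7 (7): add — endpoints in different components.
2–4 (8): add — endpoints in different components.
4–8 (8): add — endpoints in different components.
The 5th edge added is 1–7.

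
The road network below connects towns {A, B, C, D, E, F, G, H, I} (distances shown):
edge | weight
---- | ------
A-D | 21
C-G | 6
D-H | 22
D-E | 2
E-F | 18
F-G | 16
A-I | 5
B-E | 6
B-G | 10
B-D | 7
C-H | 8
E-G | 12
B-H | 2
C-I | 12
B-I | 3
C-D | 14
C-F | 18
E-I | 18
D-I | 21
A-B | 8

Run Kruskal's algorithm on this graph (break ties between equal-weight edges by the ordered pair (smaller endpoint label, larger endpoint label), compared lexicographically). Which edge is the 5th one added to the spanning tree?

Sort edges by weight, then run Kruskal:
B-H (2): add — endpoints in different components.
D-E (2): add — endpoints in different components.
B-I (3): add — endpoints in different components.
A-I (5): add — endpoints in different components.
B-E (6): add — endpoints in different components.
C-G (6): add — endpoints in different components.
B-D (7): skip — B and D already connected.
A-B (8): skip — A and B already connected.
C-H (8): add — endpoints in different components.
B-G (10): skip — B and G already connected.
C-I (12): skip — C and I already connected.
E-G (12): skip — E and G already connected.
C-D (14): skip — C and D already connected.
F-G (16): add — endpoints in different components.
The 5th edge added is B-E.

B-E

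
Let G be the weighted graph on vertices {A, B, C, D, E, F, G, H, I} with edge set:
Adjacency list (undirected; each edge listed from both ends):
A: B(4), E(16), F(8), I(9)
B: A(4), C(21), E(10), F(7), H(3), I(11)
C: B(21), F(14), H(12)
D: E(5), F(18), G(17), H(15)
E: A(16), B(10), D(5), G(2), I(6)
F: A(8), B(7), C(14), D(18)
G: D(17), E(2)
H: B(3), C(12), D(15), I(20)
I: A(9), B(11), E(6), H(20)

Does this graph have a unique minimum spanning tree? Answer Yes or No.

Yes

Kruskal's algorithm — process edges by increasing weight (ties by edge label):
E-G (2): add — endpoints in different components.
B-H (3): add — endpoints in different components.
A-B (4): add — endpoints in different components.
D-E (5): add — endpoints in different components.
E-I (6): add — endpoints in different components.
B-F (7): add — endpoints in different components.
A-F (8): skip — A and F already connected.
A-I (9): add — endpoints in different components.
B-E (10): skip — B and E already connected.
B-I (11): skip — B and I already connected.
C-H (12): add — endpoints in different components.
Every non-tree edge has weight strictly greater than the heaviest edge on the tree path between its endpoints, so the MST is unique.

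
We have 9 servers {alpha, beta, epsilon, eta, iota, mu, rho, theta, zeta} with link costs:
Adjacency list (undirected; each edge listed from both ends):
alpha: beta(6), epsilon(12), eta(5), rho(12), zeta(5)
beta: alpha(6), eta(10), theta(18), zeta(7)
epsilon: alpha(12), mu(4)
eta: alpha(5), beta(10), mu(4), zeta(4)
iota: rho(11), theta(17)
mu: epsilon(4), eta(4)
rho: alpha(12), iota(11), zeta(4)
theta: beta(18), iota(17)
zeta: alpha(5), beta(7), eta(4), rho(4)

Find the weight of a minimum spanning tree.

55

Prim's algorithm from epsilon:
Step 1: frontier [epsilon–mu 4, alpha–epsilon 12] → take epsilon–mu (4); add mu.
Step 2: frontier [alpha–epsilon 12, eta–mu 4] → take eta–mu (4); add eta.
Step 3: frontier [alpha–epsilon 12, eta–zeta 4, alpha–eta 5, beta–eta 10] → take eta–zeta (4); add zeta.
Step 4: frontier [alpha–epsilon 12, alpha–eta 5, beta–eta 10, rho–zeta 4, alpha–zeta 5, beta–zeta 7] → take rho–zeta (4); add rho.
Step 5: frontier [alpha–epsilon 12, alpha–eta 5, beta–eta 10, iota–rho 11, alpha–rho 12, alpha–zeta 5, beta–zeta 7] → take alpha–eta (5); add alpha.
Step 6: frontier [alpha–beta 6, beta–eta 10, iota–rho 11, beta–zeta 7] → take alpha–beta (6); add beta.
Step 7: frontier [beta–theta 18, iota–rho 11] → take iota–rho (11); add iota.
Step 8: frontier [beta–theta 18, iota–theta 17] → take iota–theta (17); add theta.
MST edges: epsilon–mu, eta–mu, eta–zeta, rho–zeta, alpha–eta, alpha–beta, iota–rho, iota–theta; total weight 4+4+4+4+5+6+11+17 = 55.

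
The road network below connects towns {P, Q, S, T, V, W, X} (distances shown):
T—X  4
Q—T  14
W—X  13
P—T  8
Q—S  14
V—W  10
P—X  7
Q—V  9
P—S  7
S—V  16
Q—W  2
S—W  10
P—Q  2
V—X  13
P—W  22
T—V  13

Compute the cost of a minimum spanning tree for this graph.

Prim's algorithm from V:
Step 1: cheapest edge leaving the tree is Q—V (9); add Q.
Step 2: cheapest edge leaving the tree is P—Q (2); add P.
Step 3: cheapest edge leaving the tree is Q—W (2); add W.
Step 4: cheapest edge leaving the tree is P—S (7); add S.
Step 5: cheapest edge leaving the tree is P—X (7); add X.
Step 6: cheapest edge leaving the tree is T—X (4); add T.
MST edges: Q—V, P—Q, Q—W, P—S, P—X, T—X; total weight 9+2+2+7+7+4 = 31.

31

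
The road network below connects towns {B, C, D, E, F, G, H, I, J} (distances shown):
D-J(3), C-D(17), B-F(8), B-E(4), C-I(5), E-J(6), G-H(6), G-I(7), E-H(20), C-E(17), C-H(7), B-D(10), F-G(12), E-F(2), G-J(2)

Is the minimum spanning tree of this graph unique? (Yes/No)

No

Kruskal's algorithm — process edges by increasing weight (ties by edge label):
E-F (2): add — endpoints in different components.
G-J (2): add — endpoints in different components.
D-J (3): add — endpoints in different components.
B-E (4): add — endpoints in different components.
C-I (5): add — endpoints in different components.
E-J (6): add — endpoints in different components.
G-H (6): add — endpoints in different components.
C-H (7): add — endpoints in different components.
Non-tree edge G-I has weight 7, equal to the heaviest edge on its tree cycle — swapping gives another MST of the same weight. Not unique.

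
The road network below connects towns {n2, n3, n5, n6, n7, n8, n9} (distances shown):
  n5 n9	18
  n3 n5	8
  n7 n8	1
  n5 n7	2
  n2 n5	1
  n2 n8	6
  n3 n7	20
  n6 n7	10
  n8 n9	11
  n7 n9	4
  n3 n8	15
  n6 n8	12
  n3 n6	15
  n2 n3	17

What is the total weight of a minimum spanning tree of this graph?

Kruskal's algorithm — process edges by increasing weight (ties by edge label):
n2 n5 (1): add — endpoints in different components.
n7 n8 (1): add — endpoints in different components.
n5 n7 (2): add — endpoints in different components.
n7 n9 (4): add — endpoints in different components.
n2 n8 (6): skip — n2 and n8 already connected.
n3 n5 (8): add — endpoints in different components.
n6 n7 (10): add — endpoints in different components.
MST edges: n2 n5, n7 n8, n5 n7, n7 n9, n3 n5, n6 n7; total weight 1+1+2+4+8+10 = 26.

26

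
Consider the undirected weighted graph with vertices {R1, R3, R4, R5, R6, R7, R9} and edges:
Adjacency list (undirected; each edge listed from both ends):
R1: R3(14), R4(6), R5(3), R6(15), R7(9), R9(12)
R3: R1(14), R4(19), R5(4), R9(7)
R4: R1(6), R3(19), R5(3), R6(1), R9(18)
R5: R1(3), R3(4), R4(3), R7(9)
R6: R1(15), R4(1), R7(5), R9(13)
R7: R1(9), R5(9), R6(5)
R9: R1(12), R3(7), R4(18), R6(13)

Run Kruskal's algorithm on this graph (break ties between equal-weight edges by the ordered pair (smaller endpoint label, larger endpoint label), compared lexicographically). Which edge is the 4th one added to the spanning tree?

R3-R5

Sort edges by weight, then run Kruskal:
R4—R6 (1): add — endpoints in different components.
R1—R5 (3): add — endpoints in different components.
R4—R5 (3): add — endpoints in different components.
R3—R5 (4): add — endpoints in different components.
R6—R7 (5): add — endpoints in different components.
R1—R4 (6): skip — R4 and R1 already connected.
R3—R9 (7): add — endpoints in different components.
The 4th edge added is R3—R5.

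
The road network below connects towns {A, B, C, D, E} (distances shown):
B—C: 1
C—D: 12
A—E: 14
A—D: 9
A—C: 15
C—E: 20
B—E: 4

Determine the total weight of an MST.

26

Kruskal: consider edges lightest-first.
B—C (1): add. Components now {A} {B,C} {D} {E}
B—E (4): add. Components now {A} {B,C,E} {D}
A—D (9): add. Components now {A,D} {B,C,E}
C—D (12): add. Components now {A,B,C,D,E}
MST edges: B—C, B—E, A—D, C—D; total weight 1+4+9+12 = 26.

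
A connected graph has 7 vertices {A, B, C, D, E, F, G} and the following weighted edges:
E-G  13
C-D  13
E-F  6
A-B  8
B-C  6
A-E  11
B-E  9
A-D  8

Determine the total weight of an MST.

Kruskal's algorithm — process edges by increasing weight (ties by edge label):
B-C (6): add — endpoints in different components.
E-F (6): add — endpoints in different components.
A-B (8): add — endpoints in different components.
A-D (8): add — endpoints in different components.
B-E (9): add — endpoints in different components.
A-E (11): skip — A and E already connected.
C-D (13): skip — C and D already connected.
E-G (13): add — endpoints in different components.
MST edges: B-C, E-F, A-B, A-D, B-E, E-G; total weight 6+6+8+8+9+13 = 50.

50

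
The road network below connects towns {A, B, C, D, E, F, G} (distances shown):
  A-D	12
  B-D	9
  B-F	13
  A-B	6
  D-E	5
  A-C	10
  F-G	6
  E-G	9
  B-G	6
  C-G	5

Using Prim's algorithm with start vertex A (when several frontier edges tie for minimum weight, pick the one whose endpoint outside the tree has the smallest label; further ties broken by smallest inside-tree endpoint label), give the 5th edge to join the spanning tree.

B-D

Prim, starting at A.
Step 1: frontier [A-B 6, A-C 10, A-D 12] → take A-B (6); add B.
Step 2: frontier [A-C 10, A-D 12, B-G 6, B-D 9, B-F 13] → take B-G (6); add G.
Step 3: frontier [A-C 10, A-D 12, B-D 9, B-F 13, C-G 5, F-G 6, E-G 9] → take C-G (5); add C.
Step 4: frontier [A-D 12, B-D 9, B-F 13, F-G 6, E-G 9] → take F-G (6); add F.
Step 5: frontier [A-D 12, B-D 9, E-G 9] → take B-D (9); add D.
Step 6: frontier [D-E 5, E-G 9] → take D-E (5); add E.
The 5th edge added is B-D.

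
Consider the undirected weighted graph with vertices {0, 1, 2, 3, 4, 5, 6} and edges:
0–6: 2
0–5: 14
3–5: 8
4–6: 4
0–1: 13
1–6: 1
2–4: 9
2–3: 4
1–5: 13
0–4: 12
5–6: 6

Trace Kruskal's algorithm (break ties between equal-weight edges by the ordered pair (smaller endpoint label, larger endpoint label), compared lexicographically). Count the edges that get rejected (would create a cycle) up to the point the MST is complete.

Kruskal's algorithm — process edges by increasing weight (ties by edge label):
1–6 (1): add — endpoints in different components.
0–6 (2): add — endpoints in different components.
2–3 (4): add — endpoints in different components.
4–6 (4): add — endpoints in different components.
5–6 (6): add — endpoints in different components.
3–5 (8): add — endpoints in different components.
Edges rejected before the tree was complete: 0.

0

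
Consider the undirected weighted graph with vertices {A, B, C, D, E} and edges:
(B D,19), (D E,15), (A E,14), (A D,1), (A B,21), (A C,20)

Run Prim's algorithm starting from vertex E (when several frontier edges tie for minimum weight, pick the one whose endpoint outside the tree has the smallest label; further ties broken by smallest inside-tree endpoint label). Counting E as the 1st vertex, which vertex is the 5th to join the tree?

C

Prim, starting at E.
Step 1: frontier [A E 14, D E 15] → take A E (14); add A.
Step 2: frontier [A D 1, A C 20, A B 21, D E 15] → take A D (1); add D.
Step 3: frontier [A C 20, A B 21, B D 19] → take B D (19); add B.
Step 4: frontier [A C 20] → take A C (20); add C.
Vertex order: E, A, D, B, C. The 5th vertex is C.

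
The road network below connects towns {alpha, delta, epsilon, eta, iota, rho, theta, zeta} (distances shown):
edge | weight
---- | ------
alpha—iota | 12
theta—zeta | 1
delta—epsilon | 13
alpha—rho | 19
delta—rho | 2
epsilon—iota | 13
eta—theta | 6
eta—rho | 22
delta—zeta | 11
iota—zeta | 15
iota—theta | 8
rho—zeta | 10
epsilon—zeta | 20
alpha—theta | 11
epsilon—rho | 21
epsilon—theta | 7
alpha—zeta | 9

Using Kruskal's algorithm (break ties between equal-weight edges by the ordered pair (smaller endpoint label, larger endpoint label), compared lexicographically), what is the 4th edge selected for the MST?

epsilon-theta

Sort edges by weight, then run Kruskal:
theta—zeta (1): add — endpoints in different components.
delta—rho (2): add — endpoints in different components.
eta—theta (6): add — endpoints in different components.
epsilon—theta (7): add — endpoints in different components.
iota—theta (8): add — endpoints in different components.
alpha—zeta (9): add — endpoints in different components.
rho—zeta (10): add — endpoints in different components.
The 4th edge added is epsilon—theta.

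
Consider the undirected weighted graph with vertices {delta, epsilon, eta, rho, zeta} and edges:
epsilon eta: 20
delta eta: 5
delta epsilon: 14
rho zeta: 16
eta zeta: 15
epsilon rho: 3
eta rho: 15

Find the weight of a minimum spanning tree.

37

Kruskal's algorithm — process edges by increasing weight (ties by edge label):
epsilon rho (3): add. Components now {epsilon,rho} {eta} {zeta} {delta}
delta eta (5): add. Components now {epsilon,rho} {delta,eta} {zeta}
delta epsilon (14): add. Components now {delta,epsilon,eta,rho} {zeta}
eta rho (15): skip — eta and rho already connected.
eta zeta (15): add. Components now {delta,epsilon,eta,rho,zeta}
MST edges: epsilon rho, delta eta, delta epsilon, eta zeta; total weight 3+5+14+15 = 37.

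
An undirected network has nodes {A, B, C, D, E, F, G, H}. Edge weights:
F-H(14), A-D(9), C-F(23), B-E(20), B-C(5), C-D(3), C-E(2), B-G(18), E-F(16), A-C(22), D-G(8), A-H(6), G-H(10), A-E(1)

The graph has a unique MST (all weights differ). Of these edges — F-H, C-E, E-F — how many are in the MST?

2

Sort edges by weight, then run Kruskal:
A-E (1): add — endpoints in different components.
C-E (2): add — endpoints in different components.
C-D (3): add — endpoints in different components.
B-C (5): add — endpoints in different components.
A-H (6): add — endpoints in different components.
D-G (8): add — endpoints in different components.
A-D (9): skip — A and D already connected.
G-H (10): skip — G and H already connected.
F-H (14): add — endpoints in different components.
MST edge set: {A-E, C-E, C-D, B-C, A-H, D-G, F-H}.
Of the listed edges, {F-H, C-E} are in the MST → 2.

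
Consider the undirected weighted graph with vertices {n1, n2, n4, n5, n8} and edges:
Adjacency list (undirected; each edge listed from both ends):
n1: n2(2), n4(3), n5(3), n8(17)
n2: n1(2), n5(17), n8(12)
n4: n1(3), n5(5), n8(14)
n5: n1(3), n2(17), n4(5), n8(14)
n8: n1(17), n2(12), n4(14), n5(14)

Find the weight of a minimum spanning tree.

20

Sort edges by weight, then run Kruskal:
n1 n2 (2): add — endpoints in different components.
n1 n4 (3): add — endpoints in different components.
n1 n5 (3): add — endpoints in different components.
n4 n5 (5): skip — n5 and n4 already connected.
n2 n8 (12): add — endpoints in different components.
MST edges: n1 n2, n1 n4, n1 n5, n2 n8; total weight 2+3+3+12 = 20.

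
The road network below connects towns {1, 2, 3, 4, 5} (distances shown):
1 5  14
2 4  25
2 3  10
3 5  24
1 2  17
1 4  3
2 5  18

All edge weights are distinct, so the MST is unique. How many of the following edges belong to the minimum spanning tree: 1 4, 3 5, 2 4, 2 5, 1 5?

2

Kruskal's algorithm — process edges by increasing weight (ties by edge label):
1 4 (3): add — endpoints in different components.
2 3 (10): add — endpoints in different components.
1 5 (14): add — endpoints in different components.
1 2 (17): add — endpoints in different components.
MST edge set: {1 4, 2 3, 1 5, 1 2}.
Of the listed edges, {1 4, 1 5} are in the MST → 2.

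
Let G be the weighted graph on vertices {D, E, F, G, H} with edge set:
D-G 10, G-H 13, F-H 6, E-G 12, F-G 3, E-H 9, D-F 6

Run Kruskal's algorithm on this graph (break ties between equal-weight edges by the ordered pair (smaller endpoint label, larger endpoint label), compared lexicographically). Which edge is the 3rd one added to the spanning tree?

Kruskal's algorithm — process edges by increasing weight (ties by edge label):
F-G (3): add. Components now {D} {E} {F,G} {H}
D-F (6): add. Components now {D,F,G} {E} {H}
F-H (6): add. Components now {D,F,G,H} {E}
E-H (9): add. Components now {D,E,F,G,H}
The 3rd edge added is F-H.

F-H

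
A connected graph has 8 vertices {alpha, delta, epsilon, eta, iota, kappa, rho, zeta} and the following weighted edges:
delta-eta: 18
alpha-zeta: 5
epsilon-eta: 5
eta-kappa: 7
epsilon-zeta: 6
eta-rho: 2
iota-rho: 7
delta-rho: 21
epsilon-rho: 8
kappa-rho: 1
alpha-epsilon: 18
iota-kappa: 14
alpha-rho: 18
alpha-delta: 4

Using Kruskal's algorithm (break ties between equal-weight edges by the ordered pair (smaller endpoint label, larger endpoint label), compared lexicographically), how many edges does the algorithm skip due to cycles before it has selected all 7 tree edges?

Sort edges by weight, then run Kruskal:
kappa-rho (1): add — endpoints in different components.
eta-rho (2): add — endpoints in different components.
alpha-delta (4): add — endpoints in different components.
alpha-zeta (5): add — endpoints in different components.
epsilon-eta (5): add — endpoints in different components.
epsilon-zeta (6): add — endpoints in different components.
eta-kappa (7): skip — kappa and eta already connected.
iota-rho (7): add — endpoints in different components.
Edges rejected before the tree was complete: 1.

1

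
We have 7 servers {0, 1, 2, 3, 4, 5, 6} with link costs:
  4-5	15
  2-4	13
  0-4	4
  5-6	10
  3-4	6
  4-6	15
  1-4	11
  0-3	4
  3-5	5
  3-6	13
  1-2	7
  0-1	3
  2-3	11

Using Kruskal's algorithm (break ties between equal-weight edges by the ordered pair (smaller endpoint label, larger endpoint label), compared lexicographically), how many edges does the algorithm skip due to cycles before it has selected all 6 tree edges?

Sort edges by weight, then run Kruskal:
0-1 (3): add — endpoints in different components.
0-3 (4): add — endpoints in different components.
0-4 (4): add — endpoints in different components.
3-5 (5): add — endpoints in different components.
3-4 (6): skip — 3 and 4 already connected.
1-2 (7): add — endpoints in different components.
5-6 (10): add — endpoints in different components.
Edges rejected before the tree was complete: 1.

1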